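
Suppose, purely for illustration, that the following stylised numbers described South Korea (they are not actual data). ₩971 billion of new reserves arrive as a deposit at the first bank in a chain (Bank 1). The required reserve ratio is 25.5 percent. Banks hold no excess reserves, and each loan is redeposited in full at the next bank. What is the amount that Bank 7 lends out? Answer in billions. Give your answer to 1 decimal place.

₩123.7 billion

Each bank lends a fraction (1 − rr) = 0.7450 of the deposit it receives, so Bank 7 receives 971·0.7450^6 and lends 971·0.7450^7 ≈ 123.6839 billion.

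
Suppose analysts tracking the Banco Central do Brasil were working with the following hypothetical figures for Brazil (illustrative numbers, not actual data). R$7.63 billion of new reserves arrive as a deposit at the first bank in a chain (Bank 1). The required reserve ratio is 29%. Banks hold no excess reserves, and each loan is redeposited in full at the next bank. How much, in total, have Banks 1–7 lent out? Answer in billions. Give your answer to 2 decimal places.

Bank i lends (1 − rr)^i of the original deposit: Bank 1 lends 7.63·0.7100 = 5.4173, Bank 2 lends 7.63·0.7100² ≈ 3.8463, and so on.
Summing a geometric series: total = 7.63·[0.7100·(1 − 0.7100^7) / (1 − 0.7100)] ≈ 16.9813 billion.

R$16.98 billion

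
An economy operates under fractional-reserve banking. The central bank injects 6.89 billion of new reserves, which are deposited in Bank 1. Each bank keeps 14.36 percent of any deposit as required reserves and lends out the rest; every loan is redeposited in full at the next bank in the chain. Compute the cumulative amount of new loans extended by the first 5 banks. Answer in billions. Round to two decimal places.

Bank i lends (1 − rr)^i of the original deposit: Bank 1 lends 6.89·0.8564 ≈ 5.9006, Bank 2 lends 6.89·0.8564² ≈ 5.0533, and so on.
Summing a geometric series: total = 6.89·[0.8564·(1 − 0.8564^5) / (1 − 0.8564)] ≈ 22.1616 billion.

22.16 billion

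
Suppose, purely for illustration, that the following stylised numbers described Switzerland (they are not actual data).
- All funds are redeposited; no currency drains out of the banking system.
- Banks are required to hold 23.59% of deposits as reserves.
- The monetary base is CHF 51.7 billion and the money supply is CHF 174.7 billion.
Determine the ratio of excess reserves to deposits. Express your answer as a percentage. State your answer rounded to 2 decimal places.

Using m = M/MB = 174.7/51.7 ≈ 3.379110. Since m = (1 + c)/(c + rr + e), the denominator satisfies c + rr + e = (1 + c)/m = (1 + 0) / 3.379110 ≈ 0.295936.
With c = 0 and rr = 0.2359, the ratio of excess reserves to deposits is 0.295936 − 0 − 0.2359 = 0.060036.

6.00%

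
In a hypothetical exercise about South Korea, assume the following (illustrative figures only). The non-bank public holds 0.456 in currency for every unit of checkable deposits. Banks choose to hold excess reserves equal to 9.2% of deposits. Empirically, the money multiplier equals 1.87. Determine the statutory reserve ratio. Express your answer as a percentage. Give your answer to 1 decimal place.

23.1%

Using m = 1.87. Since m = (1 + c)/(c + rr + e), the denominator satisfies c + rr + e = (1 + c)/m = (1 + 0.456) / 1.87 ≈ 0.778610.
With c = 0.456 and e = 0.092, the statutory reserve ratio is 0.778610 − 0.456 − 0.092 = 0.23061.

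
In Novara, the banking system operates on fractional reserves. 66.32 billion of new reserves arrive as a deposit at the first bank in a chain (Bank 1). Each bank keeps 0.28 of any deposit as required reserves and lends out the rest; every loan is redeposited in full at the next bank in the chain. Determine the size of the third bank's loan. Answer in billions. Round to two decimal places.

Each bank lends a fraction (1 − rr) = 0.7200 of the deposit it receives, so Bank 3 receives 66.32·0.7200^2 and lends 66.32·0.7200^3 ≈ 24.7538 billion.

24.75 billion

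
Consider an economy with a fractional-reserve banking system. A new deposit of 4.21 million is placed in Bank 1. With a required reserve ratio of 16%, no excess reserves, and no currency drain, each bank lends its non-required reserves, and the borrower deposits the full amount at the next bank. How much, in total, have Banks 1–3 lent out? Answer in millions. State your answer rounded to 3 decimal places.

Bank i lends (1 − rr)^i of the original deposit: Bank 1 lends 4.21·0.8400 = 3.5364, Bank 2 lends 4.21·0.8400² ≈ 2.9706, and so on.
Summing a geometric series: total = 4.21·[0.8400·(1 − 0.8400^3) / (1 − 0.8400)] ≈ 9.0023 million.

9.002 million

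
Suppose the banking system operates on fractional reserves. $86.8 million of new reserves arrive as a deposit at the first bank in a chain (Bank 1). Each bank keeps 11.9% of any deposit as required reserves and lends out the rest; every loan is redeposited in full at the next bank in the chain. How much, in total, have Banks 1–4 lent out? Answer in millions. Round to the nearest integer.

$255 million

Bank i lends (1 − rr)^i of the original deposit: Bank 1 lends 86.8·0.8810 = 76.4708, Bank 2 lends 86.8·0.8810² ≈ 67.3708, and so on.
Summing a geometric series: total = 86.8·[0.8810·(1 − 0.8810^4) / (1 − 0.8810)] ≈ 255.4858 million.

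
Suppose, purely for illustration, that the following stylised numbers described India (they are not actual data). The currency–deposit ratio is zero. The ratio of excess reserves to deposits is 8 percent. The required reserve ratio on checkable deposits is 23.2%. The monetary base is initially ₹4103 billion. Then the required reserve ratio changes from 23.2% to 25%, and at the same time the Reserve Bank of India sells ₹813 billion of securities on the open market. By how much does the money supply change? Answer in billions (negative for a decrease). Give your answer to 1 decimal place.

Before: m₁ = 1 / (0.232 + 0.08) ≈ 3.205128, MB₁ = 4103, so M₁ = 3.205128 × 4103 ≈ 13150.6402 billion.
After: m₂ = 1 / (0.25 + 0.08) ≈ 3.030303, MB₂ = 4103 − 813 = 3290, so M₂ = 3.030303 × 3290 ≈ 9969.6969 billion.
ΔM = M₂ − M₁ = 9969.6969 − 13150.6402 = -3180.9433 billion.

-3180.9 billion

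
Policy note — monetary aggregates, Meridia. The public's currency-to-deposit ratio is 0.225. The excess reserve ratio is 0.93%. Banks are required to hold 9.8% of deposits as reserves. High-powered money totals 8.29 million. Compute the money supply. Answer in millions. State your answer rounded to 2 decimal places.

The money multiplier is m = (1 + c) / (rr + e + c) = (1 + 0.225) / (0.098 + 0.0093 + 0.225) ≈ 3.6864.
So M = m × MB = 3.6864 × 8.29 ≈ 30.5603 million.

30.56 million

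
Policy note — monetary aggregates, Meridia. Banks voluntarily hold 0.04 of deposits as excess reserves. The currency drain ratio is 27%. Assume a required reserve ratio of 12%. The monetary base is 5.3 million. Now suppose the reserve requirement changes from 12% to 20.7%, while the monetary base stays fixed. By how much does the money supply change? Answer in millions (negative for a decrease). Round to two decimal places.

-2.63 million

Initially m₁ = (1 + 0.27) / (0.12 + 0.04 + 0.27) ≈ 2.9535, so M₁ = 2.9535 × 5.3 ≈ 15.6535 million.
After the change m₂ = (1 + 0.27) / (0.207 + 0.04 + 0.27) ≈ 2.4565, so M₂ = 2.4565 × 5.3 ≈ 13.0195 million.
ΔM = M₂ − M₁ = 13.0195 − 15.6535 = -2.634 million.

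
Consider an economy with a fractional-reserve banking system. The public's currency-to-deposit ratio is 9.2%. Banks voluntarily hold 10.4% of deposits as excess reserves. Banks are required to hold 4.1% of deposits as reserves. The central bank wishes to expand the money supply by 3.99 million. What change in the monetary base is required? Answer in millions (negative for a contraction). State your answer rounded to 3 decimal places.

0.866 million

The money multiplier is m = (1 + c) / (rr + e + c) = (1 + 0.092) / (0.041 + 0.104 + 0.092) ≈ 4.60759.
ΔMB = ΔM / m = (+3.99) / 4.60759 ≈ 0.866 million.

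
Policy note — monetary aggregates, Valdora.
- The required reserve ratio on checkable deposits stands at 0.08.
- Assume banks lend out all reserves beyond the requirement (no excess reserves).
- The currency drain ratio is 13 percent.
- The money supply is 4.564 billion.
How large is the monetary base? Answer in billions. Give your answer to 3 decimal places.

The money multiplier is m = (1 + c) / (rr + c) = (1 + 0.13) / (0.08 + 0.13) ≈ 5.38095.
MB = M / m = 4.564 / 5.38095 ≈ 0.8482 billion.

0.848 billion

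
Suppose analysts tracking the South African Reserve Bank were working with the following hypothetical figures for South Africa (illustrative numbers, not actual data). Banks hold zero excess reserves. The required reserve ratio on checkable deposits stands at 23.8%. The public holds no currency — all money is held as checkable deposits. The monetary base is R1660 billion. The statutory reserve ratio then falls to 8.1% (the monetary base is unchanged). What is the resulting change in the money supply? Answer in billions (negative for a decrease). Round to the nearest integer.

Initially m₁ = 1 / (0.238) ≈ 4.20168, so M₁ = 4.20168 × 1660 = 6974.7888 billion.
After the change m₂ = 1 / (0.081) ≈ 12.34568, so M₂ = 12.34568 × 1660 = 20493.8288 billion.
ΔM = M₂ − M₁ = 20493.8288 − 6974.7888 = 13519.04 billion.

R13519 billion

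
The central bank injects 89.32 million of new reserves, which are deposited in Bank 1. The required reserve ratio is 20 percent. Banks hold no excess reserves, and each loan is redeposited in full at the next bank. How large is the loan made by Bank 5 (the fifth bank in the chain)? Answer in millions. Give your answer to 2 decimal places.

Each bank lends a fraction (1 − rr) = 0.8000 of the deposit it receives, so Bank 5 receives 89.32·0.8000^4 and lends 89.32·0.8000^5 ≈ 29.2684 million.

29.27 million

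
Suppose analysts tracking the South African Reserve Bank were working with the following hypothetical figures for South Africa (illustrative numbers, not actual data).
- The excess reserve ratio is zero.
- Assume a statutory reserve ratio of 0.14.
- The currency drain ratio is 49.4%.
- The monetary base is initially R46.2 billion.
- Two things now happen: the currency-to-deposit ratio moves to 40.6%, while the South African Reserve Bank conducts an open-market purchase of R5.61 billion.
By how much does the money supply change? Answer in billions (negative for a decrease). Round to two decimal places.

R24.55 billion

Before: m₁ = (1 + 0.494) / (0.14 + 0.494) ≈ 2.35647, MB₁ = 46.2, so M₁ = 2.35647 × 46.2 ≈ 108.8689 billion.
After: m₂ = (1 + 0.406) / (0.14 + 0.406) ≈ 2.57509, MB₂ = 46.2 + 5.61 = 51.81, so M₂ = 2.57509 × 51.81 ≈ 133.4154 billion.
ΔM = M₂ − M₁ = 133.4154 − 108.8689 = 24.5465 billion.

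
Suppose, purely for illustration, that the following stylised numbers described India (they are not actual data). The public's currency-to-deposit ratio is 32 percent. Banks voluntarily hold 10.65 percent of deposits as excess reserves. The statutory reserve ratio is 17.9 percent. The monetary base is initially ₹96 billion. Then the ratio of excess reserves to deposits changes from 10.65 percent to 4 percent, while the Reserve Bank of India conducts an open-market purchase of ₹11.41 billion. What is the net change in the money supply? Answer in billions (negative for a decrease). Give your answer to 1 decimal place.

Before: m₁ = (1 + 0.32) / (0.179 + 0.1065 + 0.32) ≈ 2.18002, MB₁ = 96, so M₁ = 2.18002 × 96 ≈ 209.2819 billion.
After: m₂ = (1 + 0.32) / (0.179 + 0.04 + 0.32) ≈ 2.44898, MB₂ = 96 + 11.41 = 107.41, so M₂ = 2.44898 × 107.41 ≈ 263.0449 billion.
ΔM = M₂ − M₁ = 263.0449 − 209.2819 = 53.763 billion.

₹53.8 billion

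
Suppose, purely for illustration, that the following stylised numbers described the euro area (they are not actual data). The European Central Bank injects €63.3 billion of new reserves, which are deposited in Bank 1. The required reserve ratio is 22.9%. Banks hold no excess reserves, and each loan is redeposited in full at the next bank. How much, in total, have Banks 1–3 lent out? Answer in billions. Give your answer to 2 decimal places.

€115.44 billion

Bank i lends (1 − rr)^i of the original deposit: Bank 1 lends 63.3·0.7710 = 48.8043, Bank 2 lends 63.3·0.7710² ≈ 37.6281, and so on.
Summing a geometric series: total = 63.3·[0.7710·(1 − 0.7710^3) / (1 − 0.7710)] ≈ 115.4437 billion.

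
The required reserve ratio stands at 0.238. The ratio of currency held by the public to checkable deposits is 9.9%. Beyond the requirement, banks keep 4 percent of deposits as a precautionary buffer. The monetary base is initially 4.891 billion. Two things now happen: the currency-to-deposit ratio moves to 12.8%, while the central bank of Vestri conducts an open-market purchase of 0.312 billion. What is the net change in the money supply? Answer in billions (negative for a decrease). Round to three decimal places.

0.198 billion

Before: m₁ = (1 + 0.099) / (0.238 + 0.04 + 0.099) ≈ 2.91512, MB₁ = 4.891, so M₁ = 2.91512 × 4.891 ≈ 14.2579 billion.
After: m₂ = (1 + 0.128) / (0.238 + 0.04 + 0.128) ≈ 2.77833, MB₂ = 4.891 + 0.312 = 5.203, so M₂ = 2.77833 × 5.203 ≈ 14.4557 billion.
ΔM = M₂ − M₁ = 14.4557 − 14.2579 = 0.1978 billion.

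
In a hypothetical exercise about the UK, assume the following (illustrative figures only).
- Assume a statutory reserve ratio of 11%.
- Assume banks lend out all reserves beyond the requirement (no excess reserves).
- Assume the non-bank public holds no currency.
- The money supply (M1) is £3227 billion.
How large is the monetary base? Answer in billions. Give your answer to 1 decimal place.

£355.0 billion

With no currency drain and no excess reserves, the money multiplier is m = 1/rr = 1/0.11 ≈ 9.090909.
The monetary base is MB = M / m = 3227 / 9.090909 ≈ 354.97 billion.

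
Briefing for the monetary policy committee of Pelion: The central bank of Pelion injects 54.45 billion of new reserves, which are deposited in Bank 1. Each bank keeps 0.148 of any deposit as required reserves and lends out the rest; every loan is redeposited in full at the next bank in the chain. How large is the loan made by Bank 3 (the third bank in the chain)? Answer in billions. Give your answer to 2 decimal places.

Each bank lends a fraction (1 − rr) = 0.8520 of the deposit it receives, so Bank 3 receives 54.45·0.8520^2 and lends 54.45·0.8520^3 ≈ 33.6757 billion.

33.68 billion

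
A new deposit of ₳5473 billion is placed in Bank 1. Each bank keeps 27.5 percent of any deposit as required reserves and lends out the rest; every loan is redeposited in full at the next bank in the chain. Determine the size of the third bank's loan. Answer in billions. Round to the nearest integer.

₳2086 billion

Each bank lends a fraction (1 − rr) = 0.7250 of the deposit it receives, so Bank 3 receives 5473·0.7250^2 and lends 5473·0.7250^3 ≈ 2085.6406 billion.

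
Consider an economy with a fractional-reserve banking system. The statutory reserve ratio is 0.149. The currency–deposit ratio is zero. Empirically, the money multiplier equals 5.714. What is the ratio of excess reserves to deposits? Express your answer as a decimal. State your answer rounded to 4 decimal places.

Using m = 5.714. Since m = (1 + c)/(c + rr + e), the denominator satisfies c + rr + e = (1 + c)/m = (1 + 0) / 5.714 ≈ 0.175009.
With c = 0 and rr = 0.149, the ratio of excess reserves to deposits is 0.175009 − 0 − 0.149 = 0.026009.

0.0260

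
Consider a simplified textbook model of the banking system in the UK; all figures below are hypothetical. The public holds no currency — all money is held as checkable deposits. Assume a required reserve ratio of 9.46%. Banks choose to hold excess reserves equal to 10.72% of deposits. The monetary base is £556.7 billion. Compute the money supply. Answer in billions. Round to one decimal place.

The money multiplier is m = 1 / (rr + e) = 1 / (0.0946 + 0.1072) ≈ 4.95540.
So M = m × MB = 4.95540 × 556.7 ≈ 2758.6712 billion.

£2758.7 billion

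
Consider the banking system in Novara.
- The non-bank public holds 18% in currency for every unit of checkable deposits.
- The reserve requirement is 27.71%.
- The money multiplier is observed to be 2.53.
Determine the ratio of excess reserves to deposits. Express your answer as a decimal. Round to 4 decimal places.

Using m = 2.53. Since m = (1 + c)/(c + rr + e), the denominator satisfies c + rr + e = (1 + c)/m = (1 + 0.18) / 2.53 ≈ 0.466403.
With c = 0.18 and rr = 0.2771, the ratio of excess reserves to deposits is 0.466403 − 0.18 − 0.2771 = 0.009303.

0.0093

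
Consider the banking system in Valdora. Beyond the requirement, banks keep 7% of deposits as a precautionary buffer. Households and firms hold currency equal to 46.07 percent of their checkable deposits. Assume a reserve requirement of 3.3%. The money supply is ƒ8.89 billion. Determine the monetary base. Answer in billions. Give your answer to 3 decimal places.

ƒ3.431 billion

The money multiplier is m = (1 + c) / (rr + e + c) = (1 + 0.4607) / (0.033 + 0.07 + 0.4607) ≈ 2.59127.
MB = M / m = 8.89 / 2.59127 ≈ 3.4308 billion.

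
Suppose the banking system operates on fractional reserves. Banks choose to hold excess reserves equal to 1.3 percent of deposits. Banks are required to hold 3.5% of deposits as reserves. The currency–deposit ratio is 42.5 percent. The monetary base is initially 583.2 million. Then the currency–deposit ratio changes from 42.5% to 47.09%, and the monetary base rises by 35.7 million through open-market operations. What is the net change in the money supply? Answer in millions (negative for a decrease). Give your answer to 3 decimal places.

-2.633 million

Before: m₁ = (1 + 0.425) / (0.035 + 0.013 + 0.425) ≈ 3.0126850, MB₁ = 583.2, so M₁ = 3.0126850 × 583.2 ≈ 1756.9979 million.
After: m₂ = (1 + 0.4709) / (0.035 + 0.013 + 0.4709) ≈ 2.8346502, MB₂ = 583.2 + 35.7 = 618.9, so M₂ = 2.8346502 × 618.9 ≈ 1754.365 million.
ΔM = M₂ − M₁ = 1754.365 − 1756.9979 = -2.6329 million.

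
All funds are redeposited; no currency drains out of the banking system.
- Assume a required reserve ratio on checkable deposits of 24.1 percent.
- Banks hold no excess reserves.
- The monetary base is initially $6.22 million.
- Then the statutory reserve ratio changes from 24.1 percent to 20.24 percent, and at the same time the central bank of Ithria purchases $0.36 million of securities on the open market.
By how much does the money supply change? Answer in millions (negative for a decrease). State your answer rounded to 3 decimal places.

Before: m₁ = 1 / (0.241) ≈ 4.14938, MB₁ = 6.22, so M₁ = 4.14938 × 6.22 ≈ 25.8091 million.
After: m₂ = 1 / (0.2024) ≈ 4.94071, MB₂ = 6.22 + 0.36 = 6.58, so M₂ = 4.94071 × 6.58 ≈ 32.5099 million.
ΔM = M₂ − M₁ = 32.5099 − 25.8091 = 6.7008 million.

$6.701 million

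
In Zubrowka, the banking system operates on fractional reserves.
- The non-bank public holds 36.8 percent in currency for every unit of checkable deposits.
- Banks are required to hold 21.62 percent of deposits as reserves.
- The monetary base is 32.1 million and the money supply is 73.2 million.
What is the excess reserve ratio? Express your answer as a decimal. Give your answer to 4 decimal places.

Using m = M/MB = 73.2/32.1 ≈ 2.280374. Since m = (1 + c)/(c + rr + e), the denominator satisfies c + rr + e = (1 + c)/m = (1 + 0.368) / 2.280374 ≈ 0.599902.
With c = 0.368 and rr = 0.2162, the excess reserve ratio is 0.599902 − 0.368 − 0.2162 = 0.015702.

0.0157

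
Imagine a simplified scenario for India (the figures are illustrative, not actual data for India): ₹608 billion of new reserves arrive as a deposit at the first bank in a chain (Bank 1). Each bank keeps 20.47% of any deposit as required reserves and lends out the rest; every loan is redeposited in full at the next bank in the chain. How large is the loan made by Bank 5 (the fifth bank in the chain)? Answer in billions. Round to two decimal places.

₹193.45 billion

Each bank lends a fraction (1 − rr) = 0.7953 of the deposit it receives, so Bank 5 receives 608·0.7953^4 and lends 608·0.7953^5 ≈ 193.4454 billion.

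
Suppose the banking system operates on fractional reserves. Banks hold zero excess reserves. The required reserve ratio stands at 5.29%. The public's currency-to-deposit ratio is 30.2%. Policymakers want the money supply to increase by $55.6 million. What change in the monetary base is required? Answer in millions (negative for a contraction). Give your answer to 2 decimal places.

The money multiplier is m = (1 + c) / (rr + c) = (1 + 0.302) / (0.0529 + 0.302) ≈ 3.66864.
ΔMB = ΔM / m = (+55.6) / 3.66864 ≈ 15.1555 million.

$15.16 million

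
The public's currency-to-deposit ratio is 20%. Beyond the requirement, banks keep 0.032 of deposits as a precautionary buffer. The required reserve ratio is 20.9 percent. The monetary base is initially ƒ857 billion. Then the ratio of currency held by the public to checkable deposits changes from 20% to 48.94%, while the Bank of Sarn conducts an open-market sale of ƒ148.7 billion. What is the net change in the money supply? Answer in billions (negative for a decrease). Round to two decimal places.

Before: m₁ = (1 + 0.2) / (0.209 + 0.032 + 0.2) ≈ 2.721088, MB₁ = 857, so M₁ = 2.721088 × 857 ≈ 2331.9724 billion.
After: m₂ = (1 + 0.4894) / (0.209 + 0.032 + 0.4894) ≈ 2.039157, MB₂ = 857 − 148.7 = 708.3, so M₂ = 2.039157 × 708.3 ≈ 1444.3349 billion.
ΔM = M₂ − M₁ = 1444.3349 − 2331.9724 = -887.6375 billion.

-887.64 billion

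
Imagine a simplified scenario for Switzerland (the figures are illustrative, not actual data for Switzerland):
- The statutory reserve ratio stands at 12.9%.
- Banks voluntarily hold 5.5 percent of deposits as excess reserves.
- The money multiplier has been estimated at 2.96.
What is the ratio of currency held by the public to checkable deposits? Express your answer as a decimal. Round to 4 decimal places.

0.2323

Using m = 2.96. From m = (1 + c)/(c + rr + e), rearranging gives 1 + c = m·(c + rr + e), so c·(1 − m) = m·(rr + e) − 1.
Hence c = [m·(rr + e) − 1]/(1 − m) = [2.96 × (0.129 + 0.055) − 1] / (1 − 2.96) ≈ 0.232327.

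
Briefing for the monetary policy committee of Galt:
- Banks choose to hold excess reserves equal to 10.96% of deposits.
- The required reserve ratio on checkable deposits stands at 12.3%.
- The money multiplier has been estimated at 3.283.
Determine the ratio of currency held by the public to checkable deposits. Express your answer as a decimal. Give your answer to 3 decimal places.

Using m = 3.283. From m = (1 + c)/(c + rr + e), rearranging gives 1 + c = m·(c + rr + e), so c·(1 − m) = m·(rr + e) − 1.
Hence c = [m·(rr + e) − 1]/(1 − m) = [3.283 × (0.123 + 0.1096) − 1] / (1 − 3.283) ≈ 0.103537.

0.104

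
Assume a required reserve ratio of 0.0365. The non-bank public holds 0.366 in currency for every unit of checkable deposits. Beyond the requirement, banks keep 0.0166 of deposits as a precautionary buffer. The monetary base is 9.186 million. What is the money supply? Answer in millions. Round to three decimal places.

29.941 million

The money multiplier is m = (1 + c) / (rr + e + c) = (1 + 0.366) / (0.0365 + 0.0166 + 0.366) ≈ 3.25937.
So M = m × MB = 3.25937 × 9.186 ≈ 29.9406 million.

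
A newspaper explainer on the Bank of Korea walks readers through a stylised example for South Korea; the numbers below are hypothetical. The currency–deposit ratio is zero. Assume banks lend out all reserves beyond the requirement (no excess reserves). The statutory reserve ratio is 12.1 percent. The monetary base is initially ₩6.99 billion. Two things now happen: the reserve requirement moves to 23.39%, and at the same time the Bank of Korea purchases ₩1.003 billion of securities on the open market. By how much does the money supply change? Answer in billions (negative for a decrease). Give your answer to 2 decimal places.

-23.60 billion

Before: m₁ = 1 / (0.121) ≈ 8.2645, MB₁ = 6.99, so M₁ = 8.2645 × 6.99 ≈ 57.7689 billion.
After: m₂ = 1 / (0.2339) ≈ 4.2753, MB₂ = 6.99 + 1.003 = 7.993, so M₂ = 4.2753 × 7.993 ≈ 34.1725 billion.
ΔM = M₂ − M₁ = 34.1725 − 57.7689 = -23.5964 billion.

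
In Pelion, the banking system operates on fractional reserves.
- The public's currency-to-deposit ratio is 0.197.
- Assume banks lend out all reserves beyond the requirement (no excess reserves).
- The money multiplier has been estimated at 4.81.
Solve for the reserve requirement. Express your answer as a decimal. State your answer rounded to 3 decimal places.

0.052

Using m = 4.81. Since m = (1 + c)/(c + rr + e), the denominator satisfies c + rr + e = (1 + c)/m = (1 + 0.197) / 4.81 ≈ 0.248857.
With c = 0.197 and e = 0, the reserve requirement is 0.248857 − 0.197 − 0 = 0.051857.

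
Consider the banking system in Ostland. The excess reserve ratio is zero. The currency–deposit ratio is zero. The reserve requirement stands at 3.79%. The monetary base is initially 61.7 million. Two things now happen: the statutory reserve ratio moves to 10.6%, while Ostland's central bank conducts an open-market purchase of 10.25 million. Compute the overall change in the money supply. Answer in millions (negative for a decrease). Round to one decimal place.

Before: m₁ = 1 / (0.0379) ≈ 26.3852, MB₁ = 61.7, so M₁ = 26.3852 × 61.7 ≈ 1627.9668 million.
After: m₂ = 1 / (0.106) ≈ 9.4340, MB₂ = 61.7 + 10.25 = 71.95, so M₂ = 9.4340 × 71.95 = 678.7763 million.
ΔM = M₂ − M₁ = 678.7763 − 1627.9668 = -949.1905 million.

-949.2 million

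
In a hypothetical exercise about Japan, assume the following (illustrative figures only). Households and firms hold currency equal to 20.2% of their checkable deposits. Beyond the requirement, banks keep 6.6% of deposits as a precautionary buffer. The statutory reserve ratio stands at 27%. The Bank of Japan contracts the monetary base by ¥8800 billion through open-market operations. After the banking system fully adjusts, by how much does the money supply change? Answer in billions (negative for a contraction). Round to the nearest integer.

The money multiplier is m = (1 + c) / (rr + e + c) = (1 + 0.202) / (0.27 + 0.066 + 0.202) ≈ 2.23420.
The sale removes 8800 billion of base, so ΔM = m × ΔMB = 2.23420 × (−8800) = -19660.96 billion.

-19661 billion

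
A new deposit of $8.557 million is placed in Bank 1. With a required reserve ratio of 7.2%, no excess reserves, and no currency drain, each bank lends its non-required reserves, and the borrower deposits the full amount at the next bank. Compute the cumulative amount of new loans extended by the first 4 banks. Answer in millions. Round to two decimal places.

Bank i lends (1 − rr)^i of the original deposit: Bank 1 lends 8.557·0.9280 ≈ 7.9409, Bank 2 lends 8.557·0.9280² ≈ 7.3692, and so on.
Summing a geometric series: total = 8.557·[0.9280·(1 − 0.9280^4) / (1 − 0.9280)] ≈ 28.4948 million.

$28.49 million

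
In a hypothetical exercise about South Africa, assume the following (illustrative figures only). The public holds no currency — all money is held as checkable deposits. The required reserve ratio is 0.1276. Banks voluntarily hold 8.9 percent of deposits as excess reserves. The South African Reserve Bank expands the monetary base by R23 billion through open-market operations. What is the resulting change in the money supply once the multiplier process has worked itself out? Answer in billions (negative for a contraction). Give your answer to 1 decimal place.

The money multiplier is m = 1 / (rr + e) = 1 / (0.1276 + 0.089) ≈ 4.6168.
The purchase adds 23 billion of base, so ΔM = m × ΔMB = 4.6168 × (+23) = 106.1864 billion.

R106.2 billion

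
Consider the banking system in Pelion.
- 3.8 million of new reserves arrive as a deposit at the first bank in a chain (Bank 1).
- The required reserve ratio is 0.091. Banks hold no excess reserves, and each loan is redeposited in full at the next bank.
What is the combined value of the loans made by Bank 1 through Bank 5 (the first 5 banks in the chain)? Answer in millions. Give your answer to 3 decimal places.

Bank i lends (1 − rr)^i of the original deposit: Bank 1 lends 3.8·0.9090 = 3.4542, Bank 2 lends 3.8·0.9090² ≈ 3.1399, and so on.
Summing a geometric series: total = 3.8·[0.9090·(1 − 0.9090^5) / (1 − 0.9090)] ≈ 14.4009 million.

14.401 million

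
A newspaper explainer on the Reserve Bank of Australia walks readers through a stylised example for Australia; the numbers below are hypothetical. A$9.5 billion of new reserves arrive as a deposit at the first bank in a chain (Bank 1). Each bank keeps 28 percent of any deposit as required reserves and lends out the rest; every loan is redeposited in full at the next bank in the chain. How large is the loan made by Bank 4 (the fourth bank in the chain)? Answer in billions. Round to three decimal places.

Each bank lends a fraction (1 − rr) = 0.7200 of the deposit it receives, so Bank 4 receives 9.5·0.7200^3 and lends 9.5·0.7200^4 ≈ 2.5530 billion.

A$2.553 billion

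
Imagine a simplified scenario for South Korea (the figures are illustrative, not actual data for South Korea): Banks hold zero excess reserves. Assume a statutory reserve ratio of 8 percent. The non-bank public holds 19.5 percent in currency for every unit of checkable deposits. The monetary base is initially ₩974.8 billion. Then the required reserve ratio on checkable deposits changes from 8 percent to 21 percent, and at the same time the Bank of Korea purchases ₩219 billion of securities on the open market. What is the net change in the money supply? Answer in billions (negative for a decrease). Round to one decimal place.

-713.5 billion

Before: m₁ = (1 + 0.195) / (0.08 + 0.195) ≈ 4.345455, MB₁ = 974.8, so M₁ = 4.345455 × 974.8 ≈ 4235.9495 billion.
After: m₂ = (1 + 0.195) / (0.21 + 0.195) ≈ 2.950617, MB₂ = 974.8 + 219 = 1193.8, so M₂ = 2.950617 × 1193.8 ≈ 3522.4466 billion.
ΔM = M₂ − M₁ = 3522.4466 − 4235.9495 = -713.5029 billion.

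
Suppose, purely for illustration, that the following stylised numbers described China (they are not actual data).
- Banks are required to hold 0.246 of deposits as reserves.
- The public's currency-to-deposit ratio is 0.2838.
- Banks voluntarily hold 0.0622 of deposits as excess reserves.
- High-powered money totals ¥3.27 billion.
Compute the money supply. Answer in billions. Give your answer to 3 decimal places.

The money multiplier is m = (1 + c) / (rr + e + c) = (1 + 0.2838) / (0.246 + 0.0622 + 0.2838) ≈ 2.16858.
So M = m × MB = 2.16858 × 3.27 ≈ 7.0913 billion.

¥7.091 billion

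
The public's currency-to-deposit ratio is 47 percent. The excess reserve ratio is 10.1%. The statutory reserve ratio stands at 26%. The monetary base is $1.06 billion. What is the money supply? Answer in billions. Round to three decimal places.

The money multiplier is m = (1 + c) / (rr + e + c) = (1 + 0.47) / (0.26 + 0.101 + 0.47) ≈ 1.76895.
So M = m × MB = 1.76895 × 1.06 ≈ 1.8751 billion.

$1.875 billion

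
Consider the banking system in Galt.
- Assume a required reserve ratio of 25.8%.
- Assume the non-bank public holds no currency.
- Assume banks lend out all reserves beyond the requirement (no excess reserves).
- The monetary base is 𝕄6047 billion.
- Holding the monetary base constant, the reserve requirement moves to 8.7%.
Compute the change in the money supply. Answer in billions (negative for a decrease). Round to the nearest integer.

Initially m₁ = 1 / (0.258) ≈ 3.87597, so M₁ = 3.87597 × 6047 ≈ 23437.9906 billion.
After the change m₂ = 1 / (0.087) ≈ 11.49425, so M₂ = 11.49425 × 6047 ≈ 69505.7297 billion.
ΔM = M₂ − M₁ = 69505.7297 − 23437.9906 = 46067.7391 billion.

𝕄46068 billion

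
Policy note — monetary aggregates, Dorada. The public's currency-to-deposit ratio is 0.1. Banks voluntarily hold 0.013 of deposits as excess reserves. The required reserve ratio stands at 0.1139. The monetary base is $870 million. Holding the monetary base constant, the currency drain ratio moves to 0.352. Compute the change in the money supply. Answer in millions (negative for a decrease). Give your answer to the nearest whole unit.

Initially m₁ = (1 + 0.1) / (0.1139 + 0.013 + 0.1) ≈ 4.8480, so M₁ = 4.8480 × 870 = 4217.76 million.
After the change m₂ = (1 + 0.352) / (0.1139 + 0.013 + 0.352) ≈ 2.8231, so M₂ = 2.8231 × 870 = 2456.097 million.
ΔM = M₂ − M₁ = 2456.097 − 4217.76 = -1761.663 million.

-1762 million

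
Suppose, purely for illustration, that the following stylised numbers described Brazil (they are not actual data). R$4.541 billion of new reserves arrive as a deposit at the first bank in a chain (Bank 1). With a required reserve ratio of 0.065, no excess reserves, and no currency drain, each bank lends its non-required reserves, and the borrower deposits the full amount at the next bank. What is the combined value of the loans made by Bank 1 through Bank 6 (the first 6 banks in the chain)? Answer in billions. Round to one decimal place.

R$21.7 billion

Bank i lends (1 − rr)^i of the original deposit: Bank 1 lends 4.541·0.9350 ≈ 4.2458, Bank 2 lends 4.541·0.9350² ≈ 3.9699, and so on.
Summing a geometric series: total = 4.541·[0.9350·(1 − 0.9350^6) / (1 − 0.9350)] ≈ 21.6771 billion.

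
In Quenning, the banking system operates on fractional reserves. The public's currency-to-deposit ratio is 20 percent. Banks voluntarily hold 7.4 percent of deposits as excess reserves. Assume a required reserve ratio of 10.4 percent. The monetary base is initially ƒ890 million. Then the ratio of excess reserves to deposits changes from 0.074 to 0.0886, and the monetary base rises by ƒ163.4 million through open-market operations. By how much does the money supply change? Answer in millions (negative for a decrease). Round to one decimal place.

Before: m₁ = (1 + 0.2) / (0.104 + 0.074 + 0.2) ≈ 3.174603, MB₁ = 890, so M₁ = 3.174603 × 890 ≈ 2825.3967 million.
After: m₂ = (1 + 0.2) / (0.104 + 0.0886 + 0.2) ≈ 3.056546, MB₂ = 890 + 163.4 = 1053.4, so M₂ = 3.056546 × 1053.4 ≈ 3219.7656 million.
ΔM = M₂ − M₁ = 3219.7656 − 2825.3967 = 394.3689 million.

ƒ394.4 million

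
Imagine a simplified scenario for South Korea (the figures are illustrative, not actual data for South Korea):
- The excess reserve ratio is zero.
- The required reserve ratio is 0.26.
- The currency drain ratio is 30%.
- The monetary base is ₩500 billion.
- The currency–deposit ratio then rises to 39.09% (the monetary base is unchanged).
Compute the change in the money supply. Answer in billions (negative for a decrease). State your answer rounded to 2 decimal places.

-92.27 billion

Initially m₁ = (1 + 0.3) / (0.26 + 0.3) ≈ 2.321429, so M₁ = 2.321429 × 500 = 1160.7145 billion.
After the change m₂ = (1 + 0.3909) / (0.26 + 0.3909) ≈ 2.136887, so M₂ = 2.136887 × 500 = 1068.4435 billion.
ΔM = M₂ − M₁ = 1068.4435 − 1160.7145 = -92.271 billion.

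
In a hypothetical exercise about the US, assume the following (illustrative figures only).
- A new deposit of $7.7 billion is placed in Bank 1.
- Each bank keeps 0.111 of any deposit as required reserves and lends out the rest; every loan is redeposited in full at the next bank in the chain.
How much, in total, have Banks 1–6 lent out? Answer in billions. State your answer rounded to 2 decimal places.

$31.23 billion

Bank i lends (1 − rr)^i of the original deposit: Bank 1 lends 7.7·0.8890 = 6.8453, Bank 2 lends 7.7·0.8890² ≈ 6.0855, and so on.
Summing a geometric series: total = 7.7·[0.8890·(1 − 0.8890^6) / (1 − 0.8890)] ≈ 31.2269 billion.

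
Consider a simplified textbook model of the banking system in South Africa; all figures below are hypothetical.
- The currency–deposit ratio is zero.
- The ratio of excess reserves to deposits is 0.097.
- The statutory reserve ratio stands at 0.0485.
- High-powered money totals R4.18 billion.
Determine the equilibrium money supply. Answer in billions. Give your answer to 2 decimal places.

The money multiplier is m = 1 / (rr + e) = 1 / (0.0485 + 0.097) ≈ 6.8729.
So M = m × MB = 6.8729 × 4.18 ≈ 28.7287 billion.

R28.73 billion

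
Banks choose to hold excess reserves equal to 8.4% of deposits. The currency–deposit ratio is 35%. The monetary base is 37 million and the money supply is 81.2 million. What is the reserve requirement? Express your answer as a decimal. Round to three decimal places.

Using m = M/MB = 81.2/37 ≈ 2.194595. Since m = (1 + c)/(c + rr + e), the denominator satisfies c + rr + e = (1 + c)/m = (1 + 0.35) / 2.194595 ≈ 0.615148.
With c = 0.35 and e = 0.084, the reserve requirement is 0.615148 − 0.35 − 0.084 = 0.181148.

0.181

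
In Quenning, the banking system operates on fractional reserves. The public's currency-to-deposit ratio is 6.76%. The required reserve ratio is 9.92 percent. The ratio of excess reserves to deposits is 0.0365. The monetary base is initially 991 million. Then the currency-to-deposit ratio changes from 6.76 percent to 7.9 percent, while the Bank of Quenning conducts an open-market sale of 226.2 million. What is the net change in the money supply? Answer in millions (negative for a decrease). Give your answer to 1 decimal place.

Before: m₁ = (1 + 0.0676) / (0.0992 + 0.0365 + 0.0676) ≈ 5.25135, MB₁ = 991, so M₁ = 5.25135 × 991 ≈ 5204.0879 million.
After: m₂ = (1 + 0.079) / (0.0992 + 0.0365 + 0.079) ≈ 5.02562, MB₂ = 991 − 226.2 = 764.8, so M₂ = 5.02562 × 764.8 ≈ 3843.5942 million.
ΔM = M₂ − M₁ = 3843.5942 − 5204.0879 = -1360.4937 million.

-1360.5 million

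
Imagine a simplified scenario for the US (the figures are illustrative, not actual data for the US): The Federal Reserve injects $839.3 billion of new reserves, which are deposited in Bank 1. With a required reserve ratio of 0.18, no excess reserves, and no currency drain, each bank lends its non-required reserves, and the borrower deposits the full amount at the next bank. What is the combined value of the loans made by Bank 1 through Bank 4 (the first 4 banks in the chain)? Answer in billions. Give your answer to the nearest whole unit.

Bank i lends (1 − rr)^i of the original deposit: Bank 1 lends 839.3·0.8200 = 688.2260, Bank 2 lends 839.3·0.8200² ≈ 564.3453, and so on.
Summing a geometric series: total = 839.3·[0.8200·(1 − 0.8200^4) / (1 − 0.8200)] ≈ 2094.8003 billion.

$2095 billion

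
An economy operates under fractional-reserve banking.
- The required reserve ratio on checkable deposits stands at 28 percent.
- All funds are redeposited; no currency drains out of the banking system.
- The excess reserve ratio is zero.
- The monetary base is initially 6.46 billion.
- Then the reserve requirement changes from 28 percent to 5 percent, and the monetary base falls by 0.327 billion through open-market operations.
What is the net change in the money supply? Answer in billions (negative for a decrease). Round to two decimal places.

99.59 billion

Before: m₁ = 1 / (0.28) ≈ 3.5714, MB₁ = 6.46, so M₁ = 3.5714 × 6.46 ≈ 23.0712 billion.
After: m₂ = 1 / (0.05) = 20, MB₂ = 6.46 − 0.327 = 6.133, so M₂ = 20 × 6.133 = 122.66 billion.
ΔM = M₂ − M₁ = 122.66 − 23.0712 = 99.5888 billion.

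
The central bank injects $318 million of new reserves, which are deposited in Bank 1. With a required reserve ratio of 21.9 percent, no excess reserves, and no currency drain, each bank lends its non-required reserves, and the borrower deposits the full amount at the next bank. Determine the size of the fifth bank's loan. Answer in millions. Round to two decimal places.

Each bank lends a fraction (1 − rr) = 0.7810 of the deposit it receives, so Bank 5 receives 318·0.7810^4 and lends 318·0.7810^5 ≈ 92.4022 million.

$92.40 million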